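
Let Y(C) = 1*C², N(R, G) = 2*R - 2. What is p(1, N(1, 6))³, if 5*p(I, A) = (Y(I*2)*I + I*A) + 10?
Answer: 2744/125 ≈ 21.952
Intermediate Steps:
N(R, G) = -2 + 2*R
Y(C) = C²
p(I, A) = 2 + 4*I³/5 + A*I/5 (p(I, A) = (((I*2)²*I + I*A) + 10)/5 = (((2*I)²*I + A*I) + 10)/5 = (((4*I²)*I + A*I) + 10)/5 = ((4*I³ + A*I) + 10)/5 = (10 + 4*I³ + A*I)/5 = 2 + 4*I³/5 + A*I/5)
p(1, N(1, 6))³ = (2 + (⅘)*1³ + (⅕)*(-2 + 2*1)*1)³ = (2 + (⅘)*1 + (⅕)*(-2 + 2)*1)³ = (2 + ⅘ + (⅕)*0*1)³ = (2 + ⅘ + 0)³ = (14/5)³ = 2744/125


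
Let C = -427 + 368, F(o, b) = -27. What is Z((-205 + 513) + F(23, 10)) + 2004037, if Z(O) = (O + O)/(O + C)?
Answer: 222448388/111 ≈ 2.0040e+6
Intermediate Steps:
C = -59
Z(O) = 2*O/(-59 + O) (Z(O) = (O + O)/(O - 59) = (2*O)/(-59 + O) = 2*O/(-59 + O))
Z((-205 + 513) + F(23, 10)) + 2004037 = 2*((-205 + 513) - 27)/(-59 + ((-205 + 513) - 27)) + 2004037 = 2*(308 - 27)/(-59 + (308 - 27)) + 2004037 = 2*281/(-59 + 281) + 2004037 = 2*281/222 + 2004037 = 2*281*(1/222) + 2004037 = 281/111 + 2004037 = 222448388/111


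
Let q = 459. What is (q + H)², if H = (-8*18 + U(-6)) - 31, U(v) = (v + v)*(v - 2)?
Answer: 144400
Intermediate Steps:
U(v) = 2*v*(-2 + v) (U(v) = (2*v)*(-2 + v) = 2*v*(-2 + v))
H = -79 (H = (-8*18 + 2*(-6)*(-2 - 6)) - 31 = (-144 + 2*(-6)*(-8)) - 31 = (-144 + 96) - 31 = -48 - 31 = -79)
(q + H)² = (459 - 79)² = 380² = 144400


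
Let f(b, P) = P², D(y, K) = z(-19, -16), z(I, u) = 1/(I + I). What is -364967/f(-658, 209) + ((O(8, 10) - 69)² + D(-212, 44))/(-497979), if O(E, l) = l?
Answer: -363795908209/43504441398 ≈ -8.3623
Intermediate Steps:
z(I, u) = 1/(2*I)
D(y, K) = -1/38 (D(y, K) = (½)/(-19) = (½)*(-1/19) = -1/38)
-364967/f(-658, 209) + ((O(8, 10) - 69)² + D(-212, 44))/(-497979) = -364967/(209²) + ((10 - 69)² - 1/38)/(-497979) = -364967/43681 + ((-59)² - 1/38)*(-1/497979) = -364967*1/43681 + (3481 - 1/38)*(-1/497979) = -364967/43681 + (132277/38)*(-1/497979) = -364967/43681 - 132277/18923202 = -363795908209/43504441398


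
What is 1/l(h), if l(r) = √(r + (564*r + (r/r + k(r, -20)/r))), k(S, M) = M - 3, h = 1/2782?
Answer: -I*√495211871310/178005705 ≈ -0.0039533*I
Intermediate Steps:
h = 1/2782 ≈ 0.00035945
k(S, M) = -3 + M
l(r) = √(1 - 23/r + 565*r) (l(r) = √(r + (564*r + (r/r + (-3 - 20)/r))) = √(r + (564*r + (1 - 23/r))) = √(r + (1 - 23/r + 564*r)) = √(1 - 23/r + 565*r))
1/l(h) = 1/(√(1 - 23/1/2782 + 565*(1/2782))) = 1/(√(1 - 23*2782 + 565/2782)) = 1/(√(1 - 63986 + 565/2782)) = 1/(√(-178005705/2782)) = 1/(I*√495211871310/2782) = -I*√495211871310/178005705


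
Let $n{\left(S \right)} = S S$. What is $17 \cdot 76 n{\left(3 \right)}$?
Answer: $11628$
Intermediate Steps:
$n{\left(S \right)} = S^{2}$
$17 \cdot 76 n{\left(3 \right)} = 17 \cdot 76 \cdot 3^{2} = 1292 \cdot 9 = 11628$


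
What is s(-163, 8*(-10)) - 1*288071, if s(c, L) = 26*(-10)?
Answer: -288331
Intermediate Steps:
s(c, L) = -260
s(-163, 8*(-10)) - 1*288071 = -260 - 1*288071 = -260 - 288071 = -288331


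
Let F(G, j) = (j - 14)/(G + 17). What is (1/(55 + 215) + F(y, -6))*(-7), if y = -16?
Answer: 37793/270 ≈ 139.97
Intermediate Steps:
F(G, j) = (-14 + j)/(17 + G)
(1/(55 + 215) + F(y, -6))*(-7) = (1/(55 + 215) + (-14 - 6)/(17 - 16))*(-7) = (1/270 - 20/1)*(-7) = (1/270 + 1*(-20))*(-7) = (1/270 - 20)*(-7) = -5399/270*(-7) = 37793/270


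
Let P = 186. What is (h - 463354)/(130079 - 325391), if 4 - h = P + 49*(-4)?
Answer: 115835/48828 ≈ 2.3723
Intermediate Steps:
h = 14 (h = 4 - (186 + 49*(-4)) = 4 - (186 - 196) = 4 - 1*(-10) = 4 + 10 = 14)
(h - 463354)/(130079 - 325391) = (14 - 463354)/(130079 - 325391) = -463340/(-195312) = -463340*(-1/195312) = 115835/48828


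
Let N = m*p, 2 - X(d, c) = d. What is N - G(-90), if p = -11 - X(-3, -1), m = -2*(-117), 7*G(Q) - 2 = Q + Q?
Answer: -26030/7 ≈ -3718.6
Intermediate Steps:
X(d, c) = 2 - d
G(Q) = 2/7 + 2*Q/7 (G(Q) = 2/7 + (Q + Q)/7 = 2/7 + (2*Q)/7 = 2/7 + 2*Q/7)
m = 234
p = -16 (p = -11 - (2 - 1*(-3)) = -11 - (2 + 3) = -11 - 1*5 = -11 - 5 = -16)
N = -3744 (N = 234*(-16) = -3744)
N - G(-90) = -3744 - (2/7 + (2/7)*(-90)) = -3744 - (2/7 - 180/7) = -3744 - 1*(-178/7) = -3744 + 178/7 = -26030/7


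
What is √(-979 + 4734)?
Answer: √3755 ≈ 61.278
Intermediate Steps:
√(-979 + 4734) = √3755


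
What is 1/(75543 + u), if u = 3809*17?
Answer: 1/140296 ≈ 7.1278e-6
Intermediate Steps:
u = 64753
1/(75543 + u) = 1/(75543 + 64753) = 1/140296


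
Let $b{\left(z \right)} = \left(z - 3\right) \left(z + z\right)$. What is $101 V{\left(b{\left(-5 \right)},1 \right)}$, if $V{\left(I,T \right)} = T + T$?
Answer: $202$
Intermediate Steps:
$b{\left(z \right)} = 2 z \left(-3 + z\right)$ ($b{\left(z \right)} = \left(-3 + z\right) 2 z = 2 z \left(-3 + z\right)$)
$V{\left(I,T \right)} = 2 T$
$101 V{\left(b{\left(-5 \right)},1 \right)} = 101 \cdot 2 \cdot 1 = 101 \cdot 2 = 202$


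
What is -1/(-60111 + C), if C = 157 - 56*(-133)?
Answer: 1/52506 ≈ 1.9045e-5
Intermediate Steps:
C = 7605 (C = 157 + 7448 = 7605)
-1/(-60111 + C) = -1/(-60111 + 7605) = -1/(-52506) = -1*(-1/52506) = 1/52506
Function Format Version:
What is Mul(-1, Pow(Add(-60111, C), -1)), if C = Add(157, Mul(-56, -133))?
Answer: Rational(1, 52506) ≈ 1.9045e-5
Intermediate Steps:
C = 7605 (C = Add(157, 7448) = 7605)
Mul(-1, Pow(Add(-60111, C), -1)) = Mul(-1, Pow(Add(-60111, 7605), -1)) = Mul(-1, Pow(-52506, -1)) = Mul(-1, Rational(-1, 52506)) = Rational(1, 52506)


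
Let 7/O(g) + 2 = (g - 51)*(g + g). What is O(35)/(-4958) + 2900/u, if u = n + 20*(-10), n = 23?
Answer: -1792482129/109403228 ≈ -16.384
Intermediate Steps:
O(g) = 7/(-2 + 2*g*(-51 + g)) (O(g) = 7/(-2 + (g - 51)*(g + g)) = 7/(-2 + (-51 + g)*(2*g)) = 7/(-2 + 2*g*(-51 + g)))
u = -177 (u = 23 + 20*(-10) = 23 - 200 = -177)
O(35)/(-4958) + 2900/u = (7/(2*(-1 + 35² - 51*35)))/(-4958) + 2900/(-177) = (7/(2*(-1 + 1225 - 1785)))*(-1/4958) + 2900*(-1/177) = ((7/2)/(-561))*(-1/4958) - 2900/177 = ((7/2)*(-1/561))*(-1/4958) - 2900/177 = -7/1122*(-1/4958) - 2900/177 = 7/5562876 - 2900/177 = -1792482129/109403228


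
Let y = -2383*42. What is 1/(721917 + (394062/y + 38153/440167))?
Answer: 1048917961/757227668734399 ≈ 1.3852e-6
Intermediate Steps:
y = -100086
1/(721917 + (394062/y + 38153/440167)) = 1/(721917 + (394062/(-100086) + 38153/440167)) = 1/(721917 + (394062*(-1/100086) + 38153*(1/440167))) = 1/(721917 + (-65677/16681 + 38153/440167)) = 1/(721917 - 4038916838/1048917961) = 1/(757227668734399/1048917961) = 1048917961/757227668734399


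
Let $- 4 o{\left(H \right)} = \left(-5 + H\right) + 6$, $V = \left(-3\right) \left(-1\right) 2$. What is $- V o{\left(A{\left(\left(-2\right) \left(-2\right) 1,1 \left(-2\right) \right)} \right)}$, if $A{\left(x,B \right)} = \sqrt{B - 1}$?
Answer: $\frac{3}{2} + \frac{3 i \sqrt{3}}{2} \approx 1.5 + 2.5981 i$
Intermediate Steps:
$A{\left(x,B \right)} = \sqrt{-1 + B}$
$V = 6$ ($V = 3 \cdot 2 = 6$)
$o{\left(H \right)} = - \frac{1}{4} - \frac{H}{4}$ ($o{\left(H \right)} = - \frac{\left(-5 + H\right) + 6}{4} = - \frac{1 + H}{4} = - \frac{1}{4} - \frac{H}{4}$)
$- V o{\left(A{\left(\left(-2\right) \left(-2\right) 1,1 \left(-2\right) \right)} \right)} = \left(-1\right) 6 \left(- \frac{1}{4} - \frac{\sqrt{-1 + 1 \left(-2\right)}}{4}\right) = - 6 \left(- \frac{1}{4} - \frac{\sqrt{-1 - 2}}{4}\right) = - 6 \left(- \frac{1}{4} - \frac{\sqrt{-3}}{4}\right) = - 6 \left(- \frac{1}{4} - \frac{i \sqrt{3}}{4}\right) = \frac{3}{2} + \frac{3 i \sqrt{3}}{2}$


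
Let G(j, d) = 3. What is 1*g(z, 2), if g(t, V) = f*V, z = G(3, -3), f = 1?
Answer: 2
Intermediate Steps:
z = 3
g(t, V) = V (g(t, V) = 1*V = V)
1*g(z, 2) = 1*2 = 2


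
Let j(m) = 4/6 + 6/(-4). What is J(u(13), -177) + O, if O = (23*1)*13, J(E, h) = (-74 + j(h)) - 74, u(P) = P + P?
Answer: 901/6 ≈ 150.17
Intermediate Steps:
j(m) = -5/6 (j(m) = 4*(1/6) + 6*(-1/4) = 2/3 - 3/2 = -5/6)
u(P) = 2*P
J(E, h) = -893/6 (J(E, h) = (-74 - 5/6) - 74 = -449/6 - 74 = -893/6)
O = 299 (O = 23*13 = 299)
J(u(13), -177) + O = -893/6 + 299 = 901/6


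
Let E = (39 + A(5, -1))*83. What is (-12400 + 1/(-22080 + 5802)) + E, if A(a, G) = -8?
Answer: -159963907/16278 ≈ -9827.0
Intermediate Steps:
E = 2573 (E = (39 - 8)*83 = 31*83 = 2573)
(-12400 + 1/(-22080 + 5802)) + E = (-12400 + 1/(-22080 + 5802)) + 2573 = (-12400 + 1/(-16278)) + 2573 = (-12400 - 1/16278) + 2573 = -201847201/16278 + 2573 = -159963907/16278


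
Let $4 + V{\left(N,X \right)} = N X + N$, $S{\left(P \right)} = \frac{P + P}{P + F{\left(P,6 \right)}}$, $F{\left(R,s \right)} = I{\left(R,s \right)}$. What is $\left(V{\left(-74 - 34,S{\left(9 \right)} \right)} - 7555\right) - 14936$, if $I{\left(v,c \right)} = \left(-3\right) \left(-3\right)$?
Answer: $-22711$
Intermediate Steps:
$I{\left(v,c \right)} = 9$
$F{\left(R,s \right)} = 9$
$S{\left(P \right)} = \frac{2 P}{9 + P}$ ($S{\left(P \right)} = \frac{P + P}{P + 9} = \frac{2 P}{9 + P}$)
$V{\left(N,X \right)} = -4 + N + N X$ ($V{\left(N,X \right)} = -4 + \left(N X + N\right) = -4 + \left(N + N X\right) = -4 + N + N X$)
$\left(V{\left(-74 - 34,S{\left(9 \right)} \right)} - 7555\right) - 14936 = \left(\left(-4 - 108 + \left(-74 - 34\right) 2 \cdot 9 \frac{1}{9 + 9}\right) - 7555\right) - 14936 = \left(\left(-4 - 108 - 108 \cdot 2 \cdot 9 \cdot \frac{1}{18}\right) - 7555\right) - 14936 = \left(\left(-4 - 108 - 108\right) - 7555\right) - 14936 = \left(-220 - 7555\right) - 14936 = -7775 - 14936 = -22711$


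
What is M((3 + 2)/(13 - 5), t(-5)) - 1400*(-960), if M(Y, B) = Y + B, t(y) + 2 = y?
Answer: 10751949/8 ≈ 1.3440e+6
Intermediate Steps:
t(y) = -2 + y
M(Y, B) = B + Y
M((3 + 2)/(13 - 5), t(-5)) - 1400*(-960) = ((-2 - 5) + (3 + 2)/(13 - 5)) - 1400*(-960) = (-7 + 5/8) + 1344000 = -51/8 + 1344000 = 10751949/8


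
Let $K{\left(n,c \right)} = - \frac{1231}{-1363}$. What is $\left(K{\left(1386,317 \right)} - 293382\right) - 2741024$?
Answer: $- \frac{4135894147}{1363} \approx -3.0344 \cdot 10^{6}$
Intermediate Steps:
$K{\left(n,c \right)} = \frac{1231}{1363}$ ($K{\left(n,c \right)} = \left(-1231\right) \left(- \frac{1}{1363}\right) = \frac{1231}{1363}$)
$\left(K{\left(1386,317 \right)} - 293382\right) - 2741024 = \left(\frac{1231}{1363} - 293382\right) - 2741024 = - \frac{399878435}{1363} - 2741024 = - \frac{4135894147}{1363}$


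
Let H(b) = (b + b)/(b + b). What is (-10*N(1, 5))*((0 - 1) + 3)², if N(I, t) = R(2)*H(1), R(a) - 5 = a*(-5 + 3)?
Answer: -40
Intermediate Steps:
H(b) = 1 (H(b) = (2*b)/((2*b)) = (2*b)*(1/(2*b)) = 1)
R(a) = 5 - 2*a (R(a) = 5 + a*(-5 + 3) = 5 + a*(-2) = 5 - 2*a)
N(I, t) = 1 (N(I, t) = (5 - 2*2)*1 = (5 - 4)*1 = 1*1 = 1)
(-10*N(1, 5))*((0 - 1) + 3)² = (-10*1)*((0 - 1) + 3)² = -10*(-1 + 3)² = -10*2² = -10*4 = -40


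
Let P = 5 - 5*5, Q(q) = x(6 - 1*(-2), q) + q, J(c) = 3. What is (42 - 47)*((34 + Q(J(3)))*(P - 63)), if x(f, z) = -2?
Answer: 14525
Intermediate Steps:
Q(q) = -2 + q
P = -20 (P = 5 - 25 = -20)
(42 - 47)*((34 + Q(J(3)))*(P - 63)) = (42 - 47)*((34 + (-2 + 3))*(-20 - 63)) = -5*(34 + 1)*(-83) = -175*(-83) = -5*(-2905) = 14525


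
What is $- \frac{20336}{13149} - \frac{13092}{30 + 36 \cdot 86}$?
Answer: $- \frac{39286174}{6850629} \approx -5.7347$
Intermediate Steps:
$- \frac{20336}{13149} - \frac{13092}{30 + 36 \cdot 86} = \left(-20336\right) \frac{1}{13149} - \frac{13092}{30 + 3096} = - \frac{20336}{13149} - \frac{13092}{3126} = - \frac{20336}{13149} - \frac{2182}{521} = - \frac{39286174}{6850629}$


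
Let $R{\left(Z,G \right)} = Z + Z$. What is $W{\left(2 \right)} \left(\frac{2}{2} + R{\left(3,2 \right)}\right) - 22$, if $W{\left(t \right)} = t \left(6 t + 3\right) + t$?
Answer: $202$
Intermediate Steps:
$R{\left(Z,G \right)} = 2 Z$
$W{\left(t \right)} = t + t \left(3 + 6 t\right)$ ($W{\left(t \right)} = t \left(3 + 6 t\right) + t = t + t \left(3 + 6 t\right)$)
$W{\left(2 \right)} \left(\frac{2}{2} + R{\left(3,2 \right)}\right) - 22 = 2 \cdot 2 \left(2 + 3 \cdot 2\right) \left(\frac{2}{2} + 2 \cdot 3\right) - 22 = 2 \cdot 2 \left(2 + 6\right) \left(2 \cdot \frac{1}{2} + 6\right) - 22 = 2 \cdot 2 \cdot 8 \left(1 + 6\right) - 22 = 32 \cdot 7 - 22 = 224 - 22 = 202$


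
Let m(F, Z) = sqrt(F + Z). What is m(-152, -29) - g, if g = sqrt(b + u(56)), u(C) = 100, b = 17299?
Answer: -sqrt(17399) + I*sqrt(181) ≈ -131.91 + 13.454*I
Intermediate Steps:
g = sqrt(17399) (g = sqrt(17299 + 100) = sqrt(17399) ≈ 131.91)
m(-152, -29) - g = sqrt(-152 - 29) - sqrt(17399) = sqrt(-181) - sqrt(17399) = I*sqrt(181) - sqrt(17399) = -sqrt(17399) + I*sqrt(181)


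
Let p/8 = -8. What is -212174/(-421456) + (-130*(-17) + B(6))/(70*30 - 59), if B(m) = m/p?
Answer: 2728850765/1720383392 ≈ 1.5862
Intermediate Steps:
p = -64 (p = 8*(-8) = -64)
B(m) = -m/64 (B(m) = m/(-64) = m*(-1/64) = -m/64)
-212174/(-421456) + (-130*(-17) + B(6))/(70*30 - 59) = -212174/(-421456) + (-130*(-17) - 1/64*6)/(70*30 - 59) = -212174*(-1/421456) + (2210 - 3/32)/(2100 - 59) = 106087/210728 + (70717/32)/2041 = 106087/210728 + (70717/32)*(1/2041) = 106087/210728 + 70717/65312 = 2728850765/1720383392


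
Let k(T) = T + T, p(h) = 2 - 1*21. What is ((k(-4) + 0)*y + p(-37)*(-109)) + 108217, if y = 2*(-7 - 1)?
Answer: 110416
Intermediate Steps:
p(h) = -19 (p(h) = 2 - 21 = -19)
k(T) = 2*T
y = -16 (y = 2*(-8) = -16)
((k(-4) + 0)*y + p(-37)*(-109)) + 108217 = ((2*(-4) + 0)*(-16) - 19*(-109)) + 108217 = ((-8 + 0)*(-16) + 2071) + 108217 = (-8*(-16) + 2071) + 108217 = (128 + 2071) + 108217 = 2199 + 108217 = 110416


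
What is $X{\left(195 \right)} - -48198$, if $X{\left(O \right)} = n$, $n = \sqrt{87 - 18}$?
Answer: $48198 + \sqrt{69} \approx 48206.0$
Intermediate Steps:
$n = \sqrt{69} \approx 8.3066$
$X{\left(O \right)} = \sqrt{69}$
$X{\left(195 \right)} - -48198 = \sqrt{69} - -48198 = \sqrt{69} + 48198 = 48198 + \sqrt{69}$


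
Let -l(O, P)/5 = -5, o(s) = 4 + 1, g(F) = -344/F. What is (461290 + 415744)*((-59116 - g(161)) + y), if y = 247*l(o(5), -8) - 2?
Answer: -7475380881286/161 ≈ -4.6431e+10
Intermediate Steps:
o(s) = 5
l(O, P) = 25 (l(O, P) = -5*(-5) = 25)
y = 6173 (y = 247*25 - 2 = 6175 - 2 = 6173)
(461290 + 415744)*((-59116 - g(161)) + y) = (461290 + 415744)*((-59116 - (-344)/161) + 6173) = 877034*((-59116 - (-344)/161) + 6173) = 877034*((-59116 - 1*(-344/161)) + 6173) = 877034*((-59116 + 344/161) + 6173) = 877034*(-9517332/161 + 6173) = 877034*(-8523479/161) = -7475380881286/161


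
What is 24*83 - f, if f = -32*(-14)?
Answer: 1544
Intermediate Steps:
f = 448
24*83 - f = 24*83 - 1*448 = 1992 - 448 = 1544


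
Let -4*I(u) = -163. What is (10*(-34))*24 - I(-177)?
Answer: -32803/4 ≈ -8200.8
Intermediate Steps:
I(u) = 163/4 (I(u) = -¼*(-163) = 163/4)
(10*(-34))*24 - I(-177) = (10*(-34))*24 - 1*163/4 = -340*24 - 163/4 = -8160 - 163/4 = -32803/4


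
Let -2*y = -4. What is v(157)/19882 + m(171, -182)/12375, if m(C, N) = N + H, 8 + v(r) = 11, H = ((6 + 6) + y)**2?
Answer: 315473/246039750 ≈ 0.0012822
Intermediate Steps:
y = 2 (y = -1/2*(-4) = 2)
H = 196 (H = ((6 + 6) + 2)**2 = (12 + 2)**2 = 14**2 = 196)
v(r) = 3 (v(r) = -8 + 11 = 3)
m(C, N) = 196 + N (m(C, N) = N + 196 = 196 + N)
v(157)/19882 + m(171, -182)/12375 = 3/19882 + (196 - 182)/12375 = 3*(1/19882) + 14*(1/12375) = 3/19882 + 14/12375 = 315473/246039750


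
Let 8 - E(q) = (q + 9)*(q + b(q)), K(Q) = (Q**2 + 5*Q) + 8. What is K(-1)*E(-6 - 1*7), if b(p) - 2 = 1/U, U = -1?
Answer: -160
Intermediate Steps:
K(Q) = 8 + Q**2 + 5*Q
b(p) = 1 (b(p) = 2 + 1/(-1) = 2 - 1 = 1)
E(q) = 8 - (1 + q)*(9 + q) (E(q) = 8 - (q + 9)*(q + 1) = 8 - (9 + q)*(1 + q) = 8 - (1 + q)*(9 + q))
K(-1)*E(-6 - 1*7) = (8 + (-1)**2 + 5*(-1))*(-1 - (-6 - 1*7)**2 - 10*(-6 - 1*7)) = (8 + 1 - 5)*(-1 - (-6 - 7)**2 - 10*(-6 - 7)) = 4*(-1 - 1*(-13)**2 - 10*(-13)) = 4*(-1 - 1*169 + 130) = 4*(-1 - 169 + 130) = 4*(-40) = -160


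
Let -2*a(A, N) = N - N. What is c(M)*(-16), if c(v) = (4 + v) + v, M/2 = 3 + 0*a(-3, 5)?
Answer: -256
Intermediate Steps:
a(A, N) = 0 (a(A, N) = -(N - N)/2 = -½*0 = 0)
M = 6 (M = 2*(3 + 0*0) = 2*(3 + 0) = 2*3 = 6)
c(v) = 4 + 2*v
c(M)*(-16) = (4 + 2*6)*(-16) = (4 + 12)*(-16) = 16*(-16) = -256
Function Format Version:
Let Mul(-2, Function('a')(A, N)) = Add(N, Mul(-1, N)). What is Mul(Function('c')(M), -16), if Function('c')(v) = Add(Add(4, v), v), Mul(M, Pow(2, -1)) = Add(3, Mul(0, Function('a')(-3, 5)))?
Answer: -256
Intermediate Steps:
Function('a')(A, N) = 0 (Function('a')(A, N) = Mul(Rational(-1, 2), Add(N, Mul(-1, N))) = Mul(Rational(-1, 2), 0) = 0)
M = 6 (M = Mul(2, Add(3, Mul(0, 0))) = Mul(2, Add(3, 0)) = Mul(2, 3) = 6)
Function('c')(v) = Add(4, Mul(2, v))
Mul(Function('c')(M), -16) = Mul(Add(4, Mul(2, 6)), -16) = Mul(Add(4, 12), -16) = Mul(16, -16) = -256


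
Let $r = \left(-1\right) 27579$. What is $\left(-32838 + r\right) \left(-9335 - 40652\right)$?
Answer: $3020064579$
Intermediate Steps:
$r = -27579$
$\left(-32838 + r\right) \left(-9335 - 40652\right) = \left(-32838 - 27579\right) \left(-9335 - 40652\right) = \left(-60417\right) \left(-49987\right) = 3020064579$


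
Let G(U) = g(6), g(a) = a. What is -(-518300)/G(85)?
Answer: 259150/3 ≈ 86383.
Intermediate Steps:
G(U) = 6
-(-518300)/G(85) = -(-518300)/6 = -100*(-5183/6) = 259150/3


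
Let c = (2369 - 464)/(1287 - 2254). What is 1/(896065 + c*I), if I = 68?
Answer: 967/866365315 ≈ 1.1162e-6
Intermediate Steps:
c = -1905/967 (c = 1905/(-967) = 1905*(-1/967) = -1905/967 ≈ -1.9700)
1/(896065 + c*I) = 1/(896065 - 1905/967*68) = 1/(896065 - 129540/967) = 1/(866365315/967) = 967/866365315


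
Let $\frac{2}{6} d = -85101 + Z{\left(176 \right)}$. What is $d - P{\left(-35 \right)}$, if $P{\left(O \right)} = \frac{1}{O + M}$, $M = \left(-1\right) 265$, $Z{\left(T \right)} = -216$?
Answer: $- \frac{76785299}{300} \approx -2.5595 \cdot 10^{5}$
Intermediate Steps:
$M = -265$
$P{\left(O \right)} = \frac{1}{-265 + O}$ ($P{\left(O \right)} = \frac{1}{O - 265} = \frac{1}{-265 + O}$)
$d = -255951$ ($d = 3 \left(-85101 - 216\right) = 3 \left(-85317\right) = -255951$)
$d - P{\left(-35 \right)} = -255951 - \frac{1}{-265 - 35} = -255951 - \frac{1}{-300} = -255951 - - \frac{1}{300} = -255951 + \frac{1}{300} = - \frac{76785299}{300}$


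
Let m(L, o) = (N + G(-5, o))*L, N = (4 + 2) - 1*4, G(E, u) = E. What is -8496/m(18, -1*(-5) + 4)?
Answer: 472/3 ≈ 157.33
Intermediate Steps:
N = 2 (N = 6 - 4 = 2)
m(L, o) = -3*L (m(L, o) = (2 - 5)*L = -3*L)
-8496/m(18, -1*(-5) + 4) = -8496/((-3*18)) = -8496/(-54) = -8496*(-1/54) = 472/3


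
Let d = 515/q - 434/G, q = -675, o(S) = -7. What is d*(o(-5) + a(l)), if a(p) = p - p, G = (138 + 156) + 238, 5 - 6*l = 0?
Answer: 56693/5130 ≈ 11.051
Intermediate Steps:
l = 5/6 (l = 5/6 - 1/6*0 = 5/6 + 0 = 5/6 ≈ 0.83333)
G = 532 (G = 294 + 238 = 532)
d = -8099/5130 (d = 515/(-675) - 434/532 = 515*(-1/675) - 434*1/532 = -103/135 - 31/38 = -8099/5130 ≈ -1.5788)
a(p) = 0
d*(o(-5) + a(l)) = -8099*(-7 + 0)/5130 = -8099/5130*(-7) = 56693/5130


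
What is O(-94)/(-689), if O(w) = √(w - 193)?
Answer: -I*√287/689 ≈ -0.024588*I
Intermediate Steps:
O(w) = √(-193 + w)
O(-94)/(-689) = √(-193 - 94)/(-689) = √(-287)*(-1/689) = (I*√287)*(-1/689) = -I*√287/689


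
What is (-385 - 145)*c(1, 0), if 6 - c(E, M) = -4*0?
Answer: -3180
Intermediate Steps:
c(E, M) = 6 (c(E, M) = 6 - (-4)*0 = 6 - 1*0 = 6 + 0 = 6)
(-385 - 145)*c(1, 0) = (-385 - 145)*6 = -530*6 = -3180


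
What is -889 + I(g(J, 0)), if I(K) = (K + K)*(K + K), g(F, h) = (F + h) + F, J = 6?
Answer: -313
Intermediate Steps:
g(F, h) = h + 2*F
I(K) = 4*K² (I(K) = (2*K)*(2*K) = 4*K²)
-889 + I(g(J, 0)) = -889 + 4*(0 + 2*6)² = -889 + 4*(0 + 12)² = -889 + 4*12² = -889 + 4*144 = -889 + 576 = -313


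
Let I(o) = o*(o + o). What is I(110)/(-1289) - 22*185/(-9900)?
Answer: -2130307/116010 ≈ -18.363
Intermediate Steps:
I(o) = 2*o**2 (I(o) = o*(2*o) = 2*o**2)
I(110)/(-1289) - 22*185/(-9900) = (2*110**2)/(-1289) - 22*185/(-9900) = (2*12100)*(-1/1289) - 4070*(-1/9900) = 24200*(-1/1289) + 37/90 = -24200/1289 + 37/90 = -2130307/116010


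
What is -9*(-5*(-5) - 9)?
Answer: -144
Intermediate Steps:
-9*(-5*(-5) - 9) = -9*(25 - 9) = -9*16 = -144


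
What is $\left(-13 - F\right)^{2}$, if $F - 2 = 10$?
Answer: $625$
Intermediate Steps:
$F = 12$ ($F = 2 + 10 = 12$)
$\left(-13 - F\right)^{2} = \left(-13 - 12\right)^{2} = \left(-25\right)^{2} = 625$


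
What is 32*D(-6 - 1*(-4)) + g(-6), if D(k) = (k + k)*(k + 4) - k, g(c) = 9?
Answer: -183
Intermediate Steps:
D(k) = -k + 2*k*(4 + k) (D(k) = (2*k)*(4 + k) - k = 2*k*(4 + k) - k = -k + 2*k*(4 + k))
32*D(-6 - 1*(-4)) + g(-6) = 32*((-6 - 1*(-4))*(7 + 2*(-6 - 1*(-4)))) + 9 = 32*((-6 + 4)*(7 + 2*(-6 + 4))) + 9 = 32*(-2*(7 + 2*(-2))) + 9 = 32*(-2*(7 - 4)) + 9 = 32*(-2*3) + 9 = 32*(-6) + 9 = -192 + 9 = -183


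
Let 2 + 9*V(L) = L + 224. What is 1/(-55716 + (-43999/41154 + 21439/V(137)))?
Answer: -14774286/815239208963 ≈ -1.8123e-5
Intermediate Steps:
V(L) = 74/3 + L/9 (V(L) = -2/9 + (L + 224)/9 = -2/9 + (224 + L)/9 = -2/9 + (224/9 + L/9) = 74/3 + L/9)
1/(-55716 + (-43999/41154 + 21439/V(137))) = 1/(-55716 + (-43999/41154 + 21439/(74/3 + (⅑)*137))) = 1/(-55716 + (-43999*1/41154 + 21439/(74/3 + 137/9))) = 1/(-55716 + (-43999/41154 + 21439/(359/9))) = 1/(-55716 + (-43999/41154 + 21439*(9/359))) = 1/(-55716 + (-43999/41154 + 192951/359)) = 1/(-55716 + 7924909813/14774286) = 1/(-815239208963/14774286) = -14774286/815239208963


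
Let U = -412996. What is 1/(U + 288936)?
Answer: -1/124060 ≈ -8.0606e-6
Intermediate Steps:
1/(U + 288936) = 1/(-412996 + 288936) = 1/(-124060) = -1/124060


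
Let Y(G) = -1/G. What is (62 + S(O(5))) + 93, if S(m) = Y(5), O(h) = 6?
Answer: 774/5 ≈ 154.80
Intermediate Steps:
S(m) = -⅕ (S(m) = -1/5 = -1*⅕ = -⅕)
(62 + S(O(5))) + 93 = (62 - ⅕) + 93 = 309/5 + 93 = 774/5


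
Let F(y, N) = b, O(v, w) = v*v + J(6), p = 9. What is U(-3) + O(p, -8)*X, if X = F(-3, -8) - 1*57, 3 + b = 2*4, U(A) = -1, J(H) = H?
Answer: -4525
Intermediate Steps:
O(v, w) = 6 + v² (O(v, w) = v*v + 6 = v² + 6 = 6 + v²)
b = 5 (b = -3 + 2*4 = -3 + 8 = 5)
F(y, N) = 5
X = -52 (X = 5 - 1*57 = 5 - 57 = -52)
U(-3) + O(p, -8)*X = -1 + (6 + 9²)*(-52) = -1 + (6 + 81)*(-52) = -1 + 87*(-52) = -1 - 4524 = -4525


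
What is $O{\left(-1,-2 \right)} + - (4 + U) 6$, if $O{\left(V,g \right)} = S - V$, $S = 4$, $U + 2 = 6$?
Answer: $-43$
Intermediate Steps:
$U = 4$ ($U = -2 + 6 = 4$)
$O{\left(V,g \right)} = 4 - V$
$O{\left(-1,-2 \right)} + - (4 + U) 6 = \left(4 - -1\right) + - (4 + 4) 6 = \left(4 + 1\right) + \left(-1\right) 8 \cdot 6 = 5 - 48 = -43$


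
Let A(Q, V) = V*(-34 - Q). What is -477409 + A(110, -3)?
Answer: -476977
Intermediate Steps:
-477409 + A(110, -3) = -477409 - 1*(-3)*(34 + 110) = -477409 - 1*(-3)*144 = -477409 + 432 = -476977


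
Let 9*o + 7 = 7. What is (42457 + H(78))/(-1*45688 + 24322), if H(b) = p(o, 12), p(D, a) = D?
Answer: -42457/21366 ≈ -1.9871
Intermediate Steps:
o = 0 (o = -7/9 + (⅑)*7 = -7/9 + 7/9 = 0)
H(b) = 0
(42457 + H(78))/(-1*45688 + 24322) = (42457 + 0)/(-1*45688 + 24322) = 42457/(-45688 + 24322) = 42457/(-21366) = 42457*(-1/21366) = -42457/21366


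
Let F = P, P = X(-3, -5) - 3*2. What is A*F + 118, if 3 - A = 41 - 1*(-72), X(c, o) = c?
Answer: 1108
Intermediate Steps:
P = -9 (P = -3 - 3*2 = -3 - 6 = -9)
F = -9
A = -110 (A = 3 - (41 - 1*(-72)) = 3 - (41 + 72) = 3 - 1*113 = 3 - 113 = -110)
A*F + 118 = -110*(-9) + 118 = 990 + 118 = 1108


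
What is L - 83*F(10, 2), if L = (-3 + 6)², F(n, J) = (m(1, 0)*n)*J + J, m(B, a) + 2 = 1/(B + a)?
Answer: 1503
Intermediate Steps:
m(B, a) = -2 + 1/(B + a)
F(n, J) = J - J*n (F(n, J) = (((1 - 2*1 - 2*0)/(1 + 0))*n)*J + J = (((1 - 2 + 0)/1)*n)*J + J = ((1*(-1))*n)*J + J = (-n)*J + J = -J*n + J = J - J*n)
L = 9 (L = 3² = 9)
L - 83*F(10, 2) = 9 - 166*(1 - 1*10) = 9 - 166*(1 - 10) = 9 - 166*(-9) = 9 - 83*(-18) = 9 + 1494 = 1503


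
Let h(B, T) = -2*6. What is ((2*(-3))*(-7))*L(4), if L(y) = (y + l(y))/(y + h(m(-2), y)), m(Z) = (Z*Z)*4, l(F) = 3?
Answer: -147/4 ≈ -36.750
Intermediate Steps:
m(Z) = 4*Z² (m(Z) = Z²*4 = 4*Z²)
h(B, T) = -12
L(y) = (3 + y)/(-12 + y) (L(y) = (y + 3)/(y - 12) = (3 + y)/(-12 + y))
((2*(-3))*(-7))*L(4) = ((2*(-3))*(-7))*((3 + 4)/(-12 + 4)) = (-6*(-7))*(7/(-8)) = 42*(-⅛*7) = 42*(-7/8) = -147/4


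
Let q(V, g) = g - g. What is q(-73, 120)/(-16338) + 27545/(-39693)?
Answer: -27545/39693 ≈ -0.69395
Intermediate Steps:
q(V, g) = 0
q(-73, 120)/(-16338) + 27545/(-39693) = 0/(-16338) + 27545/(-39693) = 0*(-1/16338) + 27545*(-1/39693) = 0 - 27545/39693 = -27545/39693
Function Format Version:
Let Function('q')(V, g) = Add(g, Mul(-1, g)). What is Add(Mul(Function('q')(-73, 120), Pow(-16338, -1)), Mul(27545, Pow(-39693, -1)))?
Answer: Rational(-27545, 39693) ≈ -0.69395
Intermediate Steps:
Function('q')(V, g) = 0
Add(Mul(Function('q')(-73, 120), Pow(-16338, -1)), Mul(27545, Pow(-39693, -1))) = Add(Mul(0, Pow(-16338, -1)), Mul(27545, Pow(-39693, -1))) = Add(Mul(0, Rational(-1, 16338)), Mul(27545, Rational(-1, 39693))) = Add(0, Rational(-27545, 39693)) = Rational(-27545, 39693)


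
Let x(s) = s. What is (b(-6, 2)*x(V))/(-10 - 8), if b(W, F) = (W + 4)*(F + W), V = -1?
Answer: 4/9 ≈ 0.44444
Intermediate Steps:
b(W, F) = (4 + W)*(F + W)
(b(-6, 2)*x(V))/(-10 - 8) = (((-6)² + 4*2 + 4*(-6) + 2*(-6))*(-1))/(-10 - 8) = ((36 + 8 - 24 - 12)*(-1))/(-18) = (8*(-1))*(-1/18) = -8*(-1/18) = 4/9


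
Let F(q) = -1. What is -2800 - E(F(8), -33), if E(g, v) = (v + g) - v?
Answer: -2799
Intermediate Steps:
E(g, v) = g (E(g, v) = (g + v) - v = g)
-2800 - E(F(8), -33) = -2800 - 1*(-1) = -2800 + 1 = -2799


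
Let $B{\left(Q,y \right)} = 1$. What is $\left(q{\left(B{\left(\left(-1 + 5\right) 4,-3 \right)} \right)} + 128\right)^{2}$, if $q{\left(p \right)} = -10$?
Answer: $13924$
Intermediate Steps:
$\left(q{\left(B{\left(\left(-1 + 5\right) 4,-3 \right)} \right)} + 128\right)^{2} = \left(-10 + 128\right)^{2} = 118^{2} = 13924$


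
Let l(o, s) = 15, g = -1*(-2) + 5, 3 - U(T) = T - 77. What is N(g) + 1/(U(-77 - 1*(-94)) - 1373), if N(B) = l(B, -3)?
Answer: 19649/1310 ≈ 14.999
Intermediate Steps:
U(T) = 80 - T (U(T) = 3 - (T - 77) = 3 - (-77 + T) = 3 + (77 - T) = 80 - T)
g = 7 (g = 2 + 5 = 7)
N(B) = 15
N(g) + 1/(U(-77 - 1*(-94)) - 1373) = 15 + 1/((80 - (-77 - 1*(-94))) - 1373) = 15 + 1/((80 - (-77 + 94)) - 1373) = 15 + 1/((80 - 1*17) - 1373) = 15 + 1/((80 - 17) - 1373) = 15 + 1/(63 - 1373) = 15 + 1/(-1310) = 15 - 1/1310 = 19649/1310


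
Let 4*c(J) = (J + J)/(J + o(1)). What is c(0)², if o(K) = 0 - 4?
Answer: 0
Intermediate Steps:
o(K) = -4
c(J) = J/(2*(-4 + J)) (c(J) = ((J + J)/(J - 4))/4 = ((2*J)/(-4 + J))/4 = (2*J/(-4 + J))/4 = J/(2*(-4 + J)))
c(0)² = ((½)*0/(-4 + 0))² = ((½)*0/(-4))² = ((½)*0*(-¼))² = 0² = 0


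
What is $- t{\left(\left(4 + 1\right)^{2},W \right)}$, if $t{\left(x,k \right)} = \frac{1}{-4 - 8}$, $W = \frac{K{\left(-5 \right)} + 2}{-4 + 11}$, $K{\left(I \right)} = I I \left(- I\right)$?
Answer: $\frac{1}{12} \approx 0.083333$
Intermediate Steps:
$K{\left(I \right)} = - I^{3}$ ($K{\left(I \right)} = I^{2} \left(- I\right) = - I^{3}$)
$W = \frac{127}{7}$ ($W = \frac{- \left(-5\right)^{3} + 2}{-4 + 11} = \frac{\left(-1\right) \left(-125\right) + 2}{7} = \left(125 + 2\right) \frac{1}{7} = 127 \cdot \frac{1}{7} = \frac{127}{7} \approx 18.143$)
$t{\left(x,k \right)} = - \frac{1}{12}$ ($t{\left(x,k \right)} = \frac{1}{-12} = - \frac{1}{12}$)
$- t{\left(\left(4 + 1\right)^{2},W \right)} = \left(-1\right) \left(- \frac{1}{12}\right) = \frac{1}{12}$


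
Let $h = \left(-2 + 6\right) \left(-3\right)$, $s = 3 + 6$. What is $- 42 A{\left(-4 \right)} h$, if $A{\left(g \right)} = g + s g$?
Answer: $-20160$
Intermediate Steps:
$s = 9$
$h = -12$ ($h = 4 \left(-3\right) = -12$)
$A{\left(g \right)} = 10 g$ ($A{\left(g \right)} = g + 9 g = 10 g$)
$- 42 A{\left(-4 \right)} h = - 42 \cdot 10 \left(-4\right) \left(-12\right) = \left(-42\right) \left(-40\right) \left(-12\right) = 1680 \left(-12\right) = -20160$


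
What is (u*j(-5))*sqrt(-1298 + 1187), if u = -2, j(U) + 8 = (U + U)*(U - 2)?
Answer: -124*I*sqrt(111) ≈ -1306.4*I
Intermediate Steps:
j(U) = -8 + 2*U*(-2 + U) (j(U) = -8 + (U + U)*(U - 2) = -8 + (2*U)*(-2 + U) = -8 + 2*U*(-2 + U))
(u*j(-5))*sqrt(-1298 + 1187) = (-2*(-8 - 4*(-5) + 2*(-5)**2))*sqrt(-1298 + 1187) = (-2*(-8 + 20 + 2*25))*sqrt(-111) = (-2*(-8 + 20 + 50))*(I*sqrt(111)) = (-2*62)*(I*sqrt(111)) = -124*I*sqrt(111)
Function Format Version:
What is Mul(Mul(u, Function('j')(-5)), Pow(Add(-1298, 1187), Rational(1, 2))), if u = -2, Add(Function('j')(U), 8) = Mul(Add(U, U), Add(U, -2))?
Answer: Mul(-124, I, Pow(111, Rational(1, 2))) ≈ Mul(-1306.4, I)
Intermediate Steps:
Function('j')(U) = Add(-8, Mul(2, U, Add(-2, U))) (Function('j')(U) = Add(-8, Mul(Add(U, U), Add(U, -2))) = Add(-8, Mul(Mul(2, U), Add(-2, U))) = Add(-8, Mul(2, U, Add(-2, U))))
Mul(Mul(u, Function('j')(-5)), Pow(Add(-1298, 1187), Rational(1, 2))) = Mul(Mul(-2, Add(-8, Mul(-4, -5), Mul(2, Pow(-5, 2)))), Pow(Add(-1298, 1187), Rational(1, 2))) = Mul(Mul(-2, Add(-8, 20, Mul(2, 25))), Pow(-111, Rational(1, 2))) = Mul(Mul(-2, Add(-8, 20, 50)), Mul(I, Pow(111, Rational(1, 2)))) = Mul(Mul(-2, 62), Mul(I, Pow(111, Rational(1, 2)))) = Mul(-124, Mul(I, Pow(111, Rational(1, 2)))) = Mul(-124, I, Pow(111, Rational(1, 2)))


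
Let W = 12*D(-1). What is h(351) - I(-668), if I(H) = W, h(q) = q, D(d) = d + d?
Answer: 375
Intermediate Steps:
D(d) = 2*d
W = -24 (W = 12*(2*(-1)) = 12*(-2) = -24)
I(H) = -24
h(351) - I(-668) = 351 - 1*(-24) = 351 + 24 = 375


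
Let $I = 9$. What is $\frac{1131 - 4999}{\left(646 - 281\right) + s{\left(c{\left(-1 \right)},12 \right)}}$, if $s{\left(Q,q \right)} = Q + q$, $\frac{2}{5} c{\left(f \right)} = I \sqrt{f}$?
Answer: $- \frac{5832944}{570541} + \frac{348120 i}{570541} \approx -10.224 + 0.61016 i$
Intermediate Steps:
$c{\left(f \right)} = \frac{45 \sqrt{f}}{2}$ ($c{\left(f \right)} = \frac{5 \cdot 9 \sqrt{f}}{2} = \frac{45 \sqrt{f}}{2}$)
$\frac{1131 - 4999}{\left(646 - 281\right) + s{\left(c{\left(-1 \right)},12 \right)}} = \frac{1131 - 4999}{\left(646 - 281\right) + \left(\frac{45 \sqrt{-1}}{2} + 12\right)} = - \frac{3868}{\left(646 - 281\right) + \left(\frac{45 i}{2} + 12\right)} = - \frac{3868}{365 + \left(12 + \frac{45 i}{2}\right)} = - \frac{3868}{377 + \frac{45 i}{2}} = - 3868 \frac{4 \left(377 - \frac{45 i}{2}\right)}{570541} = - \frac{15472 \left(377 - \frac{45 i}{2}\right)}{570541}$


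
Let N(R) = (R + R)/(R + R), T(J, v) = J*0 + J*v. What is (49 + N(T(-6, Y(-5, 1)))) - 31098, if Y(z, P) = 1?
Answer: -31048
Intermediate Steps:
T(J, v) = J*v (T(J, v) = 0 + J*v = J*v)
N(R) = 1 (N(R) = (2*R)/((2*R)) = (2*R)*(1/(2*R)) = 1)
(49 + N(T(-6, Y(-5, 1)))) - 31098 = (49 + 1) - 31098 = 50 - 31098 = -31048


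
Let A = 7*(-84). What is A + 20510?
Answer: 19922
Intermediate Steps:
A = -588
A + 20510 = -588 + 20510 = 19922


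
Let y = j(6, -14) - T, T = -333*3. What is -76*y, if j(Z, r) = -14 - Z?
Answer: -74404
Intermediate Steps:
T = -999
y = 979 (y = (-14 - 1*6) - 1*(-999) = (-14 - 6) + 999 = -20 + 999 = 979)
-76*y = -76*979 = -74404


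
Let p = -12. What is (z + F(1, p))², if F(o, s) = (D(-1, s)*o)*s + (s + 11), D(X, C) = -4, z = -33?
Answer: 196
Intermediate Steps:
F(o, s) = 11 + s - 4*o*s (F(o, s) = (-4*o)*s + (s + 11) = -4*o*s + (11 + s) = 11 + s - 4*o*s)
(z + F(1, p))² = (-33 + (11 - 12 - 4*1*(-12)))² = (-33 + (11 - 12 + 48))² = (-33 + 47)² = 14² = 196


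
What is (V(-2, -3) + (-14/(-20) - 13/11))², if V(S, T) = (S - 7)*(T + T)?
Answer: 34656769/12100 ≈ 2864.2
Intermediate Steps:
V(S, T) = 2*T*(-7 + S) (V(S, T) = (-7 + S)*(2*T) = 2*T*(-7 + S))
(V(-2, -3) + (-14/(-20) - 13/11))² = (2*(-3)*(-7 - 2) + (-14/(-20) - 13/11))² = (2*(-3)*(-9) + (-14*(-1/20) - 13*1/11))² = (54 + (7/10 - 13/11))² = (54 - 53/110)² = (5887/110)² = 34656769/12100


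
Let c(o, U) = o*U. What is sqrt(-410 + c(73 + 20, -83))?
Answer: I*sqrt(8129) ≈ 90.161*I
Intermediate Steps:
c(o, U) = U*o
sqrt(-410 + c(73 + 20, -83)) = sqrt(-410 - 83*(73 + 20)) = sqrt(-410 - 83*93) = sqrt(-410 - 7719) = sqrt(-8129) = I*sqrt(8129)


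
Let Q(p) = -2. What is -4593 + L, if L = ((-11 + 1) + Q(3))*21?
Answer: -4845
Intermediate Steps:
L = -252 (L = ((-11 + 1) - 2)*21 = (-10 - 2)*21 = -12*21 = -252)
-4593 + L = -4593 - 252 = -4845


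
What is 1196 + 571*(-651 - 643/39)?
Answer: -14817628/39 ≈ -3.7994e+5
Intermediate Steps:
1196 + 571*(-651 - 643/39) = 1196 + 571*(-26032/39) = 1196 - 14864272/39 = -14817628/39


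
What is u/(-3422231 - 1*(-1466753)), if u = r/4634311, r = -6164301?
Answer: 186797/274614945626 ≈ 6.8021e-7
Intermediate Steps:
u = -560391/421301 (u = -6164301/4634311 = -6164301*1/4634311 = -560391/421301 ≈ -1.3301)
u/(-3422231 - 1*(-1466753)) = -560391/(421301*(-3422231 - 1*(-1466753))) = -560391/(421301*(-3422231 + 1466753)) = -560391/421301/(-1955478) = -560391/421301*(-1/1955478) = 186797/274614945626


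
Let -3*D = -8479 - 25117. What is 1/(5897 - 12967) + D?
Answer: 237523717/21210 ≈ 11199.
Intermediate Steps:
D = 33596/3 (D = -(-8479 - 25117)/3 = -1/3*(-33596) = 33596/3 ≈ 11199.)
1/(5897 - 12967) + D = 1/(5897 - 12967) + 33596/3 = 1/(-7070) + 33596/3 = -1/7070 + 33596/3 = 237523717/21210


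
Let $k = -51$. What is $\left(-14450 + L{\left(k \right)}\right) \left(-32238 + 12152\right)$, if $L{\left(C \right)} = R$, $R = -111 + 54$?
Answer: $291387602$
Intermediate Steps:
$R = -57$
$L{\left(C \right)} = -57$
$\left(-14450 + L{\left(k \right)}\right) \left(-32238 + 12152\right) = \left(-14450 - 57\right) \left(-32238 + 12152\right) = \left(-14507\right) \left(-20086\right) = 291387602$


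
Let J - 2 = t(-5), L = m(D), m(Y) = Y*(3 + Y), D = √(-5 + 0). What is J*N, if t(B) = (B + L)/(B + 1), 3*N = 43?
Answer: 129/2 - 43*I*√5/4 ≈ 64.5 - 24.038*I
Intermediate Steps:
D = I*√5 (D = √(-5) = I*√5 ≈ 2.2361*I)
N = 43/3 (N = (⅓)*43 = 43/3 ≈ 14.333)
L = I*√5*(3 + I*√5) (L = (I*√5)*(3 + I*√5) = I*√5*(3 + I*√5) ≈ -5.0 + 6.7082*I)
t(B) = (-5 + B + 3*I*√5)/(1 + B) (t(B) = (B + (-5 + 3*I*√5))/(B + 1) = (-5 + B + 3*I*√5)/(1 + B))
J = 9/2 - 3*I*√5/4 (J = 2 + (-5 - 5 + 3*I*√5)/(1 - 5) = 2 + (-10 + 3*I*√5)/(-4) = 2 - (-10 + 3*I*√5)/4 = 2 + (5/2 - 3*I*√5/4) = 9/2 - 3*I*√5/4 ≈ 4.5 - 1.6771*I)
J*N = (9/2 - 3*I*√5/4)*(43/3) = 129/2 - 43*I*√5/4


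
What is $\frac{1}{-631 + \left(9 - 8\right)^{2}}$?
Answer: $- \frac{1}{630} \approx -0.0015873$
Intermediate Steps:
$\frac{1}{-631 + \left(9 - 8\right)^{2}} = \frac{1}{-631 + 1^{2}} = \frac{1}{-631 + 1} = \frac{1}{-630} = - \frac{1}{630}$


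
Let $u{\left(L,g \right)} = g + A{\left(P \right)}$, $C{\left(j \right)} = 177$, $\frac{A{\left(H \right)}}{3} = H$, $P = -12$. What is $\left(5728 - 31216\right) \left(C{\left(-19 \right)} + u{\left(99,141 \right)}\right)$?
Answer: $-7187616$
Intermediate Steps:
$A{\left(H \right)} = 3 H$
$u{\left(L,g \right)} = -36 + g$ ($u{\left(L,g \right)} = g + 3 \left(-12\right) = g - 36 = -36 + g$)
$\left(5728 - 31216\right) \left(C{\left(-19 \right)} + u{\left(99,141 \right)}\right) = \left(5728 - 31216\right) \left(177 + \left(-36 + 141\right)\right) = - 25488 \left(177 + 105\right) = \left(-25488\right) 282 = -7187616$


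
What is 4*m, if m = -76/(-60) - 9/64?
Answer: 1081/240 ≈ 4.5042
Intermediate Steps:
m = 1081/960 (m = -76*(-1/60) - 9*1/64 = 19/15 - 9/64 = 1081/960 ≈ 1.1260)
4*m = 4*(1081/960) = 1081/240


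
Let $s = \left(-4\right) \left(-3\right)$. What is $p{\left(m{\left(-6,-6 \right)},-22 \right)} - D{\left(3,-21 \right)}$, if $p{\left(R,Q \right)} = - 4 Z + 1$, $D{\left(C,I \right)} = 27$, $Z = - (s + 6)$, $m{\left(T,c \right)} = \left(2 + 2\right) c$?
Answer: $46$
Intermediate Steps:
$m{\left(T,c \right)} = 4 c$
$s = 12$
$Z = -18$ ($Z = - (12 + 6) = \left(-1\right) 18 = -18$)
$p{\left(R,Q \right)} = 73$ ($p{\left(R,Q \right)} = \left(-4\right) \left(-18\right) + 1 = 72 + 1 = 73$)
$p{\left(m{\left(-6,-6 \right)},-22 \right)} - D{\left(3,-21 \right)} = 73 - 27 = 46$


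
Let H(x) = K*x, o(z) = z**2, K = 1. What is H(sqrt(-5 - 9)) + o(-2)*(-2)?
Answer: -8 + I*sqrt(14) ≈ -8.0 + 3.7417*I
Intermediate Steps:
H(x) = x (H(x) = 1*x = x)
H(sqrt(-5 - 9)) + o(-2)*(-2) = sqrt(-5 - 9) + (-2)**2*(-2) = sqrt(-14) + 4*(-2) = I*sqrt(14) - 8 = -8 + I*sqrt(14)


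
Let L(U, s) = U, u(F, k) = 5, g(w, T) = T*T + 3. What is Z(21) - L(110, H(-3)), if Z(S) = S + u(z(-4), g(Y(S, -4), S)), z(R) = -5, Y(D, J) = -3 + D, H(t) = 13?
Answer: -84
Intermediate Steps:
g(w, T) = 3 + T² (g(w, T) = T² + 3 = 3 + T²)
Z(S) = 5 + S (Z(S) = S + 5 = 5 + S)
Z(21) - L(110, H(-3)) = (5 + 21) - 1*110 = 26 - 110 = -84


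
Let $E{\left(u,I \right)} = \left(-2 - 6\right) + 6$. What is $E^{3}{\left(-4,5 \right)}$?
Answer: $-8$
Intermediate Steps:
$E{\left(u,I \right)} = -2$ ($E{\left(u,I \right)} = \left(-2 - 6\right) + 6 = -8 + 6 = -2$)
$E^{3}{\left(-4,5 \right)} = \left(-2\right)^{3} = -8$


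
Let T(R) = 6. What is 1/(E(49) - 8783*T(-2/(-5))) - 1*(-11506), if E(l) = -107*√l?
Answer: 614961181/53447 ≈ 11506.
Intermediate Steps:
1/(E(49) - 8783*T(-2/(-5))) - 1*(-11506) = 1/(-107*√49 - 8783*6) - 1*(-11506) = 1/(-107*7 - 52698) + 11506 = 1/(-749 - 52698) + 11506 = 1/(-53447) + 11506 = -1/53447 + 11506 = 614961181/53447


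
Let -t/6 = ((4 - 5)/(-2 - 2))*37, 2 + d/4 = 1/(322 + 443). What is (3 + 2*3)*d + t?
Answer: -21667/170 ≈ -127.45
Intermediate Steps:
d = -6116/765 (d = -8 + 4/(322 + 443) = -8 + 4/765 = -6116/765 ≈ -7.9948)
t = -111/2 (t = -6*(4 - 5)/(-2 - 2)*37 = -6*(-1/(-4))*37 = -6*(-1*(-¼))*37 = -3*37/2 = -6*37/4 = -111/2 ≈ -55.500)
(3 + 2*3)*d + t = (3 + 2*3)*(-6116/765) - 111/2 = (3 + 6)*(-6116/765) - 111/2 = 9*(-6116/765) - 111/2 = -6116/85 - 111/2 = -21667/170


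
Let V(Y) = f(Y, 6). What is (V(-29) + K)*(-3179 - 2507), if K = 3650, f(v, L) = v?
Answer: -20589006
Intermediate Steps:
V(Y) = Y
(V(-29) + K)*(-3179 - 2507) = (-29 + 3650)*(-3179 - 2507) = 3621*(-5686) = -20589006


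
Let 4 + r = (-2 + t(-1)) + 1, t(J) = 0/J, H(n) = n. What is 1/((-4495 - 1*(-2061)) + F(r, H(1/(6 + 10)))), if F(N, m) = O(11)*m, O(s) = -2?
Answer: -8/19473 ≈ -0.00041083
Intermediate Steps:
t(J) = 0
r = -5 (r = -4 + ((-2 + 0) + 1) = -4 + (-2 + 1) = -4 - 1 = -5)
F(N, m) = -2*m
1/((-4495 - 1*(-2061)) + F(r, H(1/(6 + 10)))) = 1/((-4495 - 1*(-2061)) - 2/(6 + 10)) = 1/((-4495 + 2061) - 2/16) = 1/(-2434 - 2*1/16) = 1/(-2434 - ⅛) = 1/(-19473/8) = -8/19473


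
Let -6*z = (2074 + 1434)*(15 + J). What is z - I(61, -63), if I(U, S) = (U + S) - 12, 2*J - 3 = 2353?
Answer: -2092480/3 ≈ -6.9749e+5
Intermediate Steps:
J = 1178 (J = 3/2 + (½)*2353 = 3/2 + 2353/2 = 1178)
I(U, S) = -12 + S + U (I(U, S) = (S + U) - 12 = -12 + S + U)
z = -2092522/3 (z = -(2074 + 1434)*(15 + 1178)/6 = -1754*1193/3 = -⅙*4185044 = -2092522/3 ≈ -6.9751e+5)
z - I(61, -63) = -2092522/3 - (-12 - 63 + 61) = -2092522/3 - 1*(-14) = -2092522/3 + 14 = -2092480/3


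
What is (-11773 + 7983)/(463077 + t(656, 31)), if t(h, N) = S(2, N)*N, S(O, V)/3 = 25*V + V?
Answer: -758/107607 ≈ -0.0070442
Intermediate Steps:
S(O, V) = 78*V (S(O, V) = 3*(25*V + V) = 3*(26*V) = 78*V)
t(h, N) = 78*N² (t(h, N) = (78*N)*N = 78*N²)
(-11773 + 7983)/(463077 + t(656, 31)) = (-11773 + 7983)/(463077 + 78*31²) = -3790/(463077 + 78*961) = -3790/(463077 + 74958) = -3790/538035 = -3790*1/538035 = -758/107607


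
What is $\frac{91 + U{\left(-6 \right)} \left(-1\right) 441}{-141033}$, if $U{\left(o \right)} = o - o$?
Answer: $- \frac{91}{141033} \approx -0.00064524$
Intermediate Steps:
$U{\left(o \right)} = 0$
$\frac{91 + U{\left(-6 \right)} \left(-1\right) 441}{-141033} = \frac{91 + 0 \left(-1\right) 441}{-141033} = \left(91 + 0 \cdot 441\right) \left(- \frac{1}{141033}\right) = \left(91 + 0\right) \left(- \frac{1}{141033}\right) = 91 \left(- \frac{1}{141033}\right) = - \frac{91}{141033}$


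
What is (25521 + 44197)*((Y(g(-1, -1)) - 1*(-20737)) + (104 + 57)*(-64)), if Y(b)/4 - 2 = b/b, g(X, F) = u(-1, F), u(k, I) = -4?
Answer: 728204510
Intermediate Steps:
g(X, F) = -4
Y(b) = 12 (Y(b) = 8 + 4*(b/b) = 8 + 4*1 = 8 + 4 = 12)
(25521 + 44197)*((Y(g(-1, -1)) - 1*(-20737)) + (104 + 57)*(-64)) = (25521 + 44197)*((12 - 1*(-20737)) + (104 + 57)*(-64)) = 69718*((12 + 20737) + 161*(-64)) = 69718*(20749 - 10304) = 69718*10445 = 728204510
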